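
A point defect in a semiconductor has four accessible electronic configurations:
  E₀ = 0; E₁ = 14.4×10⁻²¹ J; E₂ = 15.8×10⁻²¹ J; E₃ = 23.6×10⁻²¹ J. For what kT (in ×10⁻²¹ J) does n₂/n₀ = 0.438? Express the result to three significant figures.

n₂/n₀ = exp[−(E₂−E₀)/kT] = 0.438.
⇒ (E₂−E₀)/kT = ln(1/0.438) = ln(2.2831) = 0.82553.
kT = 15.8 ×10⁻²¹ J / 0.82553 = 19.1 ×10⁻²¹ J.

19.1 ×10⁻²¹ J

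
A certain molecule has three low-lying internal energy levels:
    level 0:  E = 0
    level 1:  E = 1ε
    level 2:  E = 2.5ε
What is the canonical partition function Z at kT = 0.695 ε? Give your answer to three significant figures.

Z = 1.26

Eᵢ/kT = 0, 1.4388, 3.5971.
Z = Σ e^(−Eᵢ/kT) = e^(−0) + e^(−1.4388) + e^(−3.5971) = 1.0000 + 0.23721 + 0.027403 = 1.2646.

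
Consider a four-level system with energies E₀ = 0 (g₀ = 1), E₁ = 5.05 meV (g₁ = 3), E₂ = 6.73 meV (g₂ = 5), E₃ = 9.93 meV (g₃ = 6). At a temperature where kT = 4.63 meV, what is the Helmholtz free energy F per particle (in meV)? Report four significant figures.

Eᵢ/kT = 0, 1.09071, 1.45356, 2.14471.
Z = Σ gᵢe^(−Eᵢ/kT) = 1·e^(−0) + 3·e^(−1.09071) + 5·e^(−1.45356) + 6·e^(−2.14471) = 1.00000 + 1.00793 + 1.16868 + 0.702612 = 3.87922.
F = −kT ln Z = −4.63 × ln(3.87922) = −4.63 × 1.35563 = -6.277 meV.

-6.277 meV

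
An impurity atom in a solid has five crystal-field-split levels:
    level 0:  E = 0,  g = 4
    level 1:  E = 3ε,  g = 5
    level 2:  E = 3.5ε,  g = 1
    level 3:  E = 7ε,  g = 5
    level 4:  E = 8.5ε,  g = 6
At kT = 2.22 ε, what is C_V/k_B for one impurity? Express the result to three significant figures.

0.874

Eᵢ/kT = 0, 1.3514, 1.5766, 3.1532, 3.8288.
Z = Σ gᵢe^(−Eᵢ/kT) = 4·e^(−0) + 5·e^(−1.3514) + 1·e^(−1.5766) + 5·e^(−3.1532) + 6·e^(−3.8288) = 4.0000 + 1.2944 + 0.20668 + 0.21358 + 0.13041 = 5.8451.
⟨E⟩ = 1.2335 ε, ⟨E²⟩ = 5.8286 ε².
C_V/k_B = (⟨E²⟩ − ⟨E⟩²)/(kT)² = (5.8286 − 1.5215)/4.9284 = 0.874.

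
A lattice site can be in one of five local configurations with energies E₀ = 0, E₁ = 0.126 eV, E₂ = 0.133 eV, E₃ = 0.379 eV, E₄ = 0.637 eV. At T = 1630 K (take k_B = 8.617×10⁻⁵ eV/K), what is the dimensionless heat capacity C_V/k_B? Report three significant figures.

0.476

k_BT = 8.617×10⁻⁵ × 1630 K = 0.14046 eV.
Eᵢ/kT = 0, 0.89705, 0.94689, 2.6983, 4.5351.
Z = Σ e^(−Eᵢ/kT) = e^(−0) + e^(−0.89705) + e^(−0.94689) + e^(−2.6983) + e^(−4.5351) = 1.0000 + 0.40777 + 0.38795 + 0.067320 + 0.010726 = 1.8738.
⟨E⟩ = 0.072219 eV, ⟨E²⟩ = 0.014600 eV².
C_V/k_B = (⟨E²⟩ − ⟨E⟩²)/(kT)² = (0.014600 − 0.0052156)/0.019729 = 0.476.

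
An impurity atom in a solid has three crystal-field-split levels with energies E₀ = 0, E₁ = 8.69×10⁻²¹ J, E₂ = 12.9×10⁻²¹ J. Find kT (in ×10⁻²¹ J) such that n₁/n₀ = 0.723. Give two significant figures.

27 ×10⁻²¹ J

n₁/n₀ = exp[−(E₁−E₀)/kT] = 0.723.
⇒ (E₁−E₀)/kT = ln(1/0.723) = ln(1.383) = 0.3243.
kT = 8.69 ×10⁻²¹ J / 0.3243 = 27 ×10⁻²¹ J.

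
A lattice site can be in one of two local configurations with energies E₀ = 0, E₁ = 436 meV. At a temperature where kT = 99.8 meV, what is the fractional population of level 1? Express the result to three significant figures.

Eᵢ/kT = 0, 4.3687.
Z = Σ e^(−Eᵢ/kT) = e^(−0) + e^(−4.3687) = 1.0000 + 0.012668 = 1.0127.
P₁ = e^(−E₁/kT) / Z = 0.012668/1.0127 = 0.0125.

0.0125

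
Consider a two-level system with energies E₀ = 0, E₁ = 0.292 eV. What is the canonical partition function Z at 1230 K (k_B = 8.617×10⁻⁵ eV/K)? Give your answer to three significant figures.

k_BT = 8.617×10⁻⁵ × 1230 K = 0.10599 eV.
Eᵢ/kT = 0, 2.7550.
Z = Σ e^(−Eᵢ/kT) = e^(−0) + e^(−2.7550) = 1.0000 + 0.063609 = 1.0636.

Z = 1.06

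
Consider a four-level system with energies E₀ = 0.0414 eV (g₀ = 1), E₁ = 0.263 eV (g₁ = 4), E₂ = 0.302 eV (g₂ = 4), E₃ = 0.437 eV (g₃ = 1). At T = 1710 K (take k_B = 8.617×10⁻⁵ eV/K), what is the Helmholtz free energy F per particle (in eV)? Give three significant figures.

-0.102 eV

k_BT = 8.617×10⁻⁵ × 1710 K = 0.14735 eV.
Eᵢ/kT = 0.28096, 1.7849, 2.0495, 2.9657.
Z = Σ gᵢe^(−Eᵢ/kT) = 1·e^(−0.28096) + 4·e^(−1.7849) + 4·e^(−2.0495) + 1·e^(−2.9657) = 0.75506 + 0.67126 + 0.51520 + 0.051524 = 1.9930.
F = −kT ln Z = −0.14735 × ln(1.9930) = −0.14735 × 0.68964 = -0.102 eV.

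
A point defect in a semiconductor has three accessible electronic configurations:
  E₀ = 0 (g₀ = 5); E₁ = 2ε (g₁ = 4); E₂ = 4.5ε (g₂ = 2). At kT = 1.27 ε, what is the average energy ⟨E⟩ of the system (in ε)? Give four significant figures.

0.3256 ε

Eᵢ/kT = 0, 1.57480, 3.54331.
Z = Σ gᵢe^(−Eᵢ/kT) = 5·e^(−0) + 4·e^(−1.57480) + 2·e^(−3.54331) = 5.00000 + 0.828196 + 0.0578349 = 5.88603.
⟨E⟩ = Σ Eᵢ gᵢe^(−Eᵢ/kT) / Z = (0·5.00000 + 2·0.828196 + 4.5·0.0578349) / 5.88603 = 0.3256 ε.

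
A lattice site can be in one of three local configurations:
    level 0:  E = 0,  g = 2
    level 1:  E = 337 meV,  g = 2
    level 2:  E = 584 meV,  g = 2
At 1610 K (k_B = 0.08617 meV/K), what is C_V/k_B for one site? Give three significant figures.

k_BT = 0.08617 × 1610 K = 138.73 meV.
Eᵢ/kT = 0, 2.4292, 4.2096.
Z = Σ gᵢe^(−Eᵢ/kT) = 2·e^(−0) + 2·e^(−2.4292) + 2·e^(−4.2096) = 2.0000 + 0.17621 + 0.029705 = 2.2059.
⟨E⟩ = 34.784 meV, ⟨E²⟩ = 13665 meV².
C_V/k_B = (⟨E²⟩ − ⟨E⟩²)/(kT)² = (13665 − 1209.9)/19246 = 0.647.

0.647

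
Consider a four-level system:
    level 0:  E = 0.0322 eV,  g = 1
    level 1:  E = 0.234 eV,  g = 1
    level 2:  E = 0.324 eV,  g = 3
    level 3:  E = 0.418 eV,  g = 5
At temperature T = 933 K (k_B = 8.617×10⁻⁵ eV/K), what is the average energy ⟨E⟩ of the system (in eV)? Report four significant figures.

0.07839 eV

k_BT = 8.617×10⁻⁵ × 933 K = 0.0803966 eV.
Eᵢ/kT = 0.400514, 2.91057, 4.03002, 5.19922.
Z = Σ gᵢe^(−Eᵢ/kT) = 1·e^(−0.400514) + 1·e^(−2.91057) + 3·e^(−4.03002) + 5·e^(−5.19922) = 0.669976 + 0.0544447 + 0.0533219 + 0.0276043 = 0.805347.
⟨E⟩ = Σ Eᵢ gᵢe^(−Eᵢ/kT) / Z = (0.0322·0.669976 + 0.234·0.0544447 + 0.324·0.0533219 + 0.418·0.0276043) / 0.805347 = 0.07839 eV.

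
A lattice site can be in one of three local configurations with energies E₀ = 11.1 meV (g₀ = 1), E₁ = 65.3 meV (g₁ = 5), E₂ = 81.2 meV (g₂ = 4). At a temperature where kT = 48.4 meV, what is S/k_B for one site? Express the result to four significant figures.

Eᵢ/kT = 0.229339, 1.34917, 1.67769.
Z = Σ gᵢe^(−Eᵢ/kT) = 1·e^(−0.229339) + 5·e^(−1.34917) + 4·e^(−1.67769) = 0.795059 + 1.29728 + 0.747220 = 2.83956.
⟨E⟩ = Σ EᵢPᵢ = 54.3083 meV.
S/k_B = ln Z + ⟨E⟩/kT = ln(2.83956) + 54.3083/48.4 = 1.04365 + 1.12207 = 2.166.

2.166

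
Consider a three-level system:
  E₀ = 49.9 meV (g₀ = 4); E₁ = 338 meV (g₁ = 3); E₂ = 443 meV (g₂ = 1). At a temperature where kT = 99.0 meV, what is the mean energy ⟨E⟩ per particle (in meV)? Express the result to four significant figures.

62.93 meV

Eᵢ/kT = 0.504040, 3.41414, 4.47475.
Z = Σ gᵢe^(−Eᵢ/kT) = 4·e^(−0.504040) + 3·e^(−3.41414) + 1·e^(−4.47475) = 2.41634 + 0.0987141 + 0.0113931 = 2.52645.
⟨E⟩ = Σ Eᵢ gᵢe^(−Eᵢ/kT) / Z = (49.9·2.41634 + 338·0.0987141 + 443·0.0113931) / 2.52645 = 62.93 meV.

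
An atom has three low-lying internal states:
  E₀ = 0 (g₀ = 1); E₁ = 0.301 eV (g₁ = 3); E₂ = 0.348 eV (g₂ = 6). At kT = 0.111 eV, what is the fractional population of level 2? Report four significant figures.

Eᵢ/kT = 0, 2.71171, 3.13514.
Z = Σ gᵢe^(−Eᵢ/kT) = 1·e^(−0) + 3·e^(−2.71171) + 6·e^(−3.13514) = 1.00000 + 0.199269 + 0.260962 = 1.46023.
P₂ = g₂ e^(−E₂/kT) / Z = 0.260962/1.46023 = 0.1787.

0.1787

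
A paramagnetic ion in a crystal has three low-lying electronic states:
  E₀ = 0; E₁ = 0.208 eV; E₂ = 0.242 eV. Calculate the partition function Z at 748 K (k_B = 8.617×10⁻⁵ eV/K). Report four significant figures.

k_BT = 8.617×10⁻⁵ × 748 K = 0.0644552 eV.
Eᵢ/kT = 0, 3.22705, 3.75455.
Z = Σ e^(−Eᵢ/kT) = e^(−0) + e^(−3.22705) + e^(−3.75455) = 1.00000 + 0.0396744 + 0.0234110 = 1.06309.

Z = 1.063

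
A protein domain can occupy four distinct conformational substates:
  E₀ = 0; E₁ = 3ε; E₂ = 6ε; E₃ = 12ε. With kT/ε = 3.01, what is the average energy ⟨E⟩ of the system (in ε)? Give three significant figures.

1.41 ε

Eᵢ/kT = 0, 0.99668, 1.9934, 3.9867.
Z = Σ e^(−Eᵢ/kT) = e^(−0) + e^(−0.99668) + e^(−1.9934) + e^(−3.9867) = 1.0000 + 0.36910 + 0.13623 + 0.018561 = 1.5239.
⟨E⟩ = Σ Eᵢ e^(−Eᵢ/kT) / Z = (0·1.0000 + 3·0.36910 + 6·0.13623 + 12·0.018561) / 1.5239 = 1.41 ε.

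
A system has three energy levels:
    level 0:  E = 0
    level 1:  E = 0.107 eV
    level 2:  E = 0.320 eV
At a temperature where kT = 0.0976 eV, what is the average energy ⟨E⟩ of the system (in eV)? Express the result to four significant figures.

0.03485 eV

Eᵢ/kT = 0, 1.09631, 3.27869.
Z = Σ e^(−Eᵢ/kT) = e^(−0) + e^(−1.09631) + e^(−3.27869) = 1.00000 + 0.334102 + 0.0376776 = 1.37178.
⟨E⟩ = Σ Eᵢ e^(−Eᵢ/kT) / Z = (0·1.00000 + 0.107·0.334102 + 0.320·0.0376776) / 1.37178 = 0.03485 eV.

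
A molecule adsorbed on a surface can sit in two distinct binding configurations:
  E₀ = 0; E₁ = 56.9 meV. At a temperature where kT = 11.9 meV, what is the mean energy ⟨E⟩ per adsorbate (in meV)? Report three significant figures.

0.473 meV

Eᵢ/kT = 0, 4.7815.
Z = Σ e^(−Eᵢ/kT) = e^(−0) + e^(−4.7815) = 1.0000 + 0.0083834 = 1.0084.
⟨E⟩ = Σ Eᵢ e^(−Eᵢ/kT) / Z = (0·1.0000 + 56.9·0.0083834) / 1.0084 = 0.473 meV.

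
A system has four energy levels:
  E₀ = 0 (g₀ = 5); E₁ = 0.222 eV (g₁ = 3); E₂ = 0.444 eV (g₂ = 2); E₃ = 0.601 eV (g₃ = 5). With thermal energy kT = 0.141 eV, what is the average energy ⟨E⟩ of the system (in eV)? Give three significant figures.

0.0378 eV

Eᵢ/kT = 0, 1.5745, 3.1489, 4.2624.
Z = Σ gᵢe^(−Eᵢ/kT) = 5·e^(−0) + 3·e^(−1.5745) + 2·e^(−3.1489) + 5·e^(−4.2624) = 5.0000 + 0.62133 + 0.085799 + 0.070442 = 5.7776.
⟨E⟩ = Σ Eᵢ gᵢe^(−Eᵢ/kT) / Z = (0·5.0000 + 0.222·0.62133 + 0.444·0.085799 + 0.601·0.070442) / 5.7776 = 0.0378 eV.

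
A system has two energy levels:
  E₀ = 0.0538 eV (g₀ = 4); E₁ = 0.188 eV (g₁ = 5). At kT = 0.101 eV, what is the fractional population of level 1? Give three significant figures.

Eᵢ/kT = 0.53267, 1.8614.
Z = Σ gᵢe^(−Eᵢ/kT) = 4·e^(−0.53267) + 5·e^(−1.8614) = 2.3481 + 0.77727 = 3.1254.
P₁ = g₁ e^(−E₁/kT) / Z = 0.77727/3.1254 = 0.249.

0.249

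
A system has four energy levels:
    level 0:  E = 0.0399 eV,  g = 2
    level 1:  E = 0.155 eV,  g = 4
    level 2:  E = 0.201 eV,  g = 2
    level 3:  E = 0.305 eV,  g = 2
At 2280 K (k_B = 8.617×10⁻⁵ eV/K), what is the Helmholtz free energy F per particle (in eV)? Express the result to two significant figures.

k_BT = 8.617×10⁻⁵ × 2280 K = 0.1965 eV.
Eᵢ/kT = 0.2031, 0.7888, 1.023, 1.552.
Z = Σ gᵢe^(−Eᵢ/kT) = 2·e^(−0.2031) + 4·e^(−0.7888) + 2·e^(−1.023) + 2·e^(−1.552) = 1.632 + 1.818 + 0.7190 + 0.4236 = 4.593.
F = −kT ln Z = −0.1965 × ln(4.593) = −0.1965 × 1.525 = -0.30 eV.

-0.30 eV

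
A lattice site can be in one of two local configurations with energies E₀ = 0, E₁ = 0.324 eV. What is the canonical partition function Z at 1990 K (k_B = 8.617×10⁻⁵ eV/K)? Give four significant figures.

Z = 1.151

k_BT = 8.617×10⁻⁵ × 1990 K = 0.171478 eV.
Eᵢ/kT = 0, 1.88946.
Z = Σ e^(−Eᵢ/kT) = e^(−0) + e^(−1.88946) = 1.00000 + 0.151153 = 1.15115.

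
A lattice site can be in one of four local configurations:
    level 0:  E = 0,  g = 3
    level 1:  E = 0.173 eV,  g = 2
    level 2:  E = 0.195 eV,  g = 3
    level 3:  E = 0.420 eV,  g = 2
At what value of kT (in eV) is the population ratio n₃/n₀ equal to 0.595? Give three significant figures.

3.69 eV

n₃/n₀ = (g₃/g₀) exp[−(E₃−E₀)/kT] = 0.595.
⇒ (E₃−E₀)/kT = ln((2/3)/0.595) = ln(1.1204) = 0.11369.
kT = 0.420 eV / 0.11369 = 3.69 eV.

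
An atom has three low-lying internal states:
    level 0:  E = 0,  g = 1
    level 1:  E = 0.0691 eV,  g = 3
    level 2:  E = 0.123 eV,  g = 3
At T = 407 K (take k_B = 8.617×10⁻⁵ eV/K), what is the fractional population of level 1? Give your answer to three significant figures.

k_BT = 8.617×10⁻⁵ × 407 K = 0.035071 eV.
Eᵢ/kT = 0, 1.9703, 3.5072.
Z = Σ gᵢe^(−Eᵢ/kT) = 1·e^(−0) + 3·e^(−1.9703) + 3·e^(−3.5072) = 1.0000 + 0.41825 + 0.089942 = 1.5082.
P₁ = g₁ e^(−E₁/kT) / Z = 0.41825/1.5082 = 0.277.

0.277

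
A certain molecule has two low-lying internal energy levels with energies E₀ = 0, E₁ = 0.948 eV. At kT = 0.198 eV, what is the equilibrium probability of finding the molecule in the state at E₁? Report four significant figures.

Eᵢ/kT = 0, 4.78788.
Z = Σ e^(−Eᵢ/kT) = e^(−0) + e^(−4.78788) = 1.00000 + 0.00833010 = 1.00833.
P₁ = e^(−E₁/kT) / Z = 0.00833010/1.00833 = 0.008261.

0.008261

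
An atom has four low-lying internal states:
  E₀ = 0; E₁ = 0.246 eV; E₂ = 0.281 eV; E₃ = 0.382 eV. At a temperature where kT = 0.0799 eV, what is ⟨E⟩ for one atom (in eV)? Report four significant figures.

Eᵢ/kT = 0, 3.07885, 3.51690, 4.78098.
Z = Σ e^(−Eᵢ/kT) = e^(−0) + e^(−3.07885) + e^(−3.51690) + e^(−4.78098) = 1.00000 + 0.0460121 + 0.0296913 + 0.00838777 = 1.08409.
⟨E⟩ = Σ Eᵢ e^(−Eᵢ/kT) / Z = (0·1.00000 + 0.246·0.0460121 + 0.281·0.0296913 + 0.382·0.00838777) / 1.08409 = 0.02109 eV.

0.02109 eV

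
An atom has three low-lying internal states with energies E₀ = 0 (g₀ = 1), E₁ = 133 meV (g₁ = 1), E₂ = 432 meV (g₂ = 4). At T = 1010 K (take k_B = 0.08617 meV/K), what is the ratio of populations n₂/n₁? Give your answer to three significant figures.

k_BT = 0.08617 × 1010 K = 87.032 meV.
n₂/n₁ = (g₂/g₁) exp[−(E₂−E₁)/kT] = (4/1) × exp(−(299 meV)/(87.032 meV)) = (4/1) × exp(-3.4355) = 0.129.

0.129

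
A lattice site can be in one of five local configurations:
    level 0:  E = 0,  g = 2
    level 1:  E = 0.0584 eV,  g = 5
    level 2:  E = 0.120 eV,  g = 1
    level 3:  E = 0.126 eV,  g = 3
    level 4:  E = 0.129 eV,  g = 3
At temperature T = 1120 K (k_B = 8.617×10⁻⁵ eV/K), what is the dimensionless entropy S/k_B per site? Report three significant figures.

k_BT = 8.617×10⁻⁵ × 1120 K = 0.096510 eV.
Eᵢ/kT = 0, 0.60512, 1.2434, 1.3056, 1.3366.
Z = Σ gᵢe^(−Eᵢ/kT) = 2·e^(−0) + 5·e^(−0.60512) + 1·e^(−1.2434) + 3·e^(−1.3056) + 3·e^(−1.3366) = 2.0000 + 2.7300 + 0.28840 + 0.81303 + 0.78821 = 6.6196.
⟨E⟩ = Σ EᵢPᵢ = 0.060149 eV.
S/k_B = ln Z + ⟨E⟩/kT = ln(6.6196) + 0.060149/0.096510 = 1.8900 + 0.62324 = 2.51.

2.51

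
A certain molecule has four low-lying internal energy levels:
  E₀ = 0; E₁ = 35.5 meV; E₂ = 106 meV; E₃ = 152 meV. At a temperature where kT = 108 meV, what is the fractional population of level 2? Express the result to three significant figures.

0.160

Eᵢ/kT = 0, 0.32870, 0.98148, 1.4074.
Z = Σ e^(−Eᵢ/kT) = e^(−0) + e^(−0.32870) + e^(−0.98148) + e^(−1.4074) = 1.0000 + 0.71986 + 0.37476 + 0.24478 = 2.3394.
P₂ = e^(−E₂/kT) / Z = 0.37476/2.3394 = 0.160.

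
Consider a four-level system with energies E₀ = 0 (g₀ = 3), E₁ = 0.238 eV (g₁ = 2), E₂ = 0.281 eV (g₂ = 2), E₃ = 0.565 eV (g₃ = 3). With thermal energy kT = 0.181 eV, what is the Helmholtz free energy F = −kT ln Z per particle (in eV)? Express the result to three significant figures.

-0.255 eV

Eᵢ/kT = 0, 1.3149, 1.5525, 3.1215.
Z = Σ gᵢe^(−Eᵢ/kT) = 3·e^(−0) + 2·e^(−1.3149) + 2·e^(−1.5525) + 3·e^(−3.1215) = 3.0000 + 0.53700 + 0.42344 + 0.13227 = 4.0927.
F = −kT ln Z = −0.181 × ln(4.0927) = −0.181 × 1.4092 = -0.255 eV.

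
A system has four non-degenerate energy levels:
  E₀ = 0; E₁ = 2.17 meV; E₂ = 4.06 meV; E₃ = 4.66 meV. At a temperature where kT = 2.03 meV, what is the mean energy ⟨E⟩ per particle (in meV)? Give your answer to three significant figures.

Eᵢ/kT = 0, 1.0690, 2.0000, 2.2956.
Z = Σ e^(−Eᵢ/kT) = e^(−0) + e^(−1.0690) + e^(−2.0000) + e^(−2.2956) = 1.0000 + 0.34335 + 0.13534 + 0.10070 = 1.5794.
⟨E⟩ = Σ Eᵢ e^(−Eᵢ/kT) / Z = (0·1.0000 + 2.17·0.34335 + 4.06·0.13534 + 4.66·0.10070) / 1.5794 = 1.12 meV.

1.12 meV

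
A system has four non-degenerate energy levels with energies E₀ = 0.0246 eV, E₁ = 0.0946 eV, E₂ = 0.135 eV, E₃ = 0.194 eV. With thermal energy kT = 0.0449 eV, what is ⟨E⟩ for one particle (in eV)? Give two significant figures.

Eᵢ/kT = 0.5479, 2.107, 3.007, 4.321.
Z = Σ e^(−Eᵢ/kT) = e^(−0.5479) + e^(−2.107) + e^(−3.007) + e^(−4.321) = 0.5782 + 0.1216 + 0.04944 + 0.01329 = 0.7625.
⟨E⟩ = Σ Eᵢ e^(−Eᵢ/kT) / Z = (0.0246·0.5782 + 0.0946·0.1216 + 0.135·0.04944 + 0.194·0.01329) / 0.7625 = 0.046 eV.

0.046 eV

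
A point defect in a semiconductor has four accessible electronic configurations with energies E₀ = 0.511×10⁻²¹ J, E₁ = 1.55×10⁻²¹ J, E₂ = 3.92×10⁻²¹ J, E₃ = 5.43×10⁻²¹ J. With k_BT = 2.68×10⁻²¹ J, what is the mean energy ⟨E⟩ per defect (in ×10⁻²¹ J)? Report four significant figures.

1.665 ×10⁻²¹ J

Eᵢ/kT = 0.190672, 0.578358, 1.46269, 2.02612.
Z = Σ e^(−Eᵢ/kT) = e^(−0.190672) + e^(−0.578358) + e^(−1.46269) + e^(−2.02612) = 0.826404 + 0.560818 + 0.231612 + 0.131846 = 1.75068.
⟨E⟩ = Σ Eᵢ e^(−Eᵢ/kT) / Z = (0.511·0.826404 + 1.55·0.560818 + 3.92·0.231612 + 5.43·0.131846) / 1.75068 = 1.665 ×10⁻²¹ J.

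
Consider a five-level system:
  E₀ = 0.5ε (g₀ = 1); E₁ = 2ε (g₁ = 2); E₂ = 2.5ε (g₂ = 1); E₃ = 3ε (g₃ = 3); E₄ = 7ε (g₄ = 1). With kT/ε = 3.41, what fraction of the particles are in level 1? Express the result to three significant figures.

Eᵢ/kT = 0.14663, 0.58651, 0.73314, 0.87977, 2.0528.
Z = Σ gᵢe^(−Eᵢ/kT) = 1·e^(−0.14663) + 2·e^(−0.58651) + 1·e^(−0.73314) + 3·e^(−0.87977) + 1·e^(−2.0528) = 0.86361 + 1.1125 + 0.48040 + 1.2446 + 0.12837 = 3.8295.
P₁ = g₁ e^(−E₁/kT) / Z = 1.1125/3.8295 = 0.291.

0.291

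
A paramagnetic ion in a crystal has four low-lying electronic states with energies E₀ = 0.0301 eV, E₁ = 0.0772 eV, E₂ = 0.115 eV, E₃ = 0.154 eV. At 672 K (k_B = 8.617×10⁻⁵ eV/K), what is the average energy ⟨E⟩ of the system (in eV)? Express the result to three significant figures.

k_BT = 8.617×10⁻⁵ × 672 K = 0.057906 eV.
Eᵢ/kT = 0.51981, 1.3332, 1.9860, 2.6595.
Z = Σ e^(−Eᵢ/kT) = e^(−0.51981) + e^(−1.3332) + e^(−1.9860) + e^(−2.6595) = 0.59463 + 0.26363 + 0.13724 + 0.069983 = 1.0655.
⟨E⟩ = Σ Eᵢ e^(−Eᵢ/kT) / Z = (0.0301·0.59463 + 0.0772·0.26363 + 0.115·0.13724 + 0.154·0.069983) / 1.0655 = 0.0608 eV.

0.0608 eV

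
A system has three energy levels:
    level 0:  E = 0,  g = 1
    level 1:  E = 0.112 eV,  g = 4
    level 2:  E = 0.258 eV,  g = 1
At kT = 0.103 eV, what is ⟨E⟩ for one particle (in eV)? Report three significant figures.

0.0708 eV

Eᵢ/kT = 0, 1.0874, 2.5049.
Z = Σ gᵢe^(−Eᵢ/kT) = 1·e^(−0) + 4·e^(−1.0874) + 1·e^(−2.5049) = 1.0000 + 1.3484 + 0.081684 = 2.4301.
⟨E⟩ = Σ Eᵢ gᵢe^(−Eᵢ/kT) / Z = (0·1.0000 + 0.112·1.3484 + 0.258·0.081684) / 2.4301 = 0.0708 eV.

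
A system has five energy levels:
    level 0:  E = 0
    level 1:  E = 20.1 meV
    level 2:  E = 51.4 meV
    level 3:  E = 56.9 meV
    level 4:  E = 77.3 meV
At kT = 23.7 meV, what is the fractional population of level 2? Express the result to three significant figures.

Eᵢ/kT = 0, 0.84810, 2.1688, 2.4008, 3.2616.
Z = Σ e^(−Eᵢ/kT) = e^(−0) + e^(−0.84810) + e^(−2.1688) + e^(−2.4008) + e^(−3.2616) = 1.0000 + 0.42823 + 0.11431 + 0.090645 + 0.038327 = 1.6715.
P₂ = e^(−E₂/kT) / Z = 0.11431/1.6715 = 0.0684.

0.0684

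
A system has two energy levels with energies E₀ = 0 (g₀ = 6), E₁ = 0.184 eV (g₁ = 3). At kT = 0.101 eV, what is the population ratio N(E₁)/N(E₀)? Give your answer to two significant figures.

0.081

n₁/n₀ = (g₁/g₀) exp[−(E₁−E₀)/kT] = (3/6) × exp(−(0.184 eV)/(0.101 eV)) = (3/6) × exp(-1.822) = 0.081.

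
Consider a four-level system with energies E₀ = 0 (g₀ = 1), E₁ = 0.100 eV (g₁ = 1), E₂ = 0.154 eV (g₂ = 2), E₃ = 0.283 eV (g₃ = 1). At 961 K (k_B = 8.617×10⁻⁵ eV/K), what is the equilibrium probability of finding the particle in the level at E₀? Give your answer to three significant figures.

0.609

k_BT = 8.617×10⁻⁵ × 961 K = 0.082809 eV.
Eᵢ/kT = 0, 1.2076, 1.8597, 3.4175.
Z = Σ gᵢe^(−Eᵢ/kT) = 1·e^(−0) + 1·e^(−1.2076) + 2·e^(−1.8597) + 1·e^(−3.4175) = 1.0000 + 0.29891 + 0.31144 + 0.032794 = 1.6431.
P₀ = g₀ e^(−E₀/kT) / Z = 1.0000/1.6431 = 0.609.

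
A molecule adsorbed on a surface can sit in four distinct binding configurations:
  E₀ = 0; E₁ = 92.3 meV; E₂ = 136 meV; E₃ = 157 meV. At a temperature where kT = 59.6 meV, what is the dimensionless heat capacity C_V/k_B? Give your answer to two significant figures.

0.82

Eᵢ/kT = 0, 1.549, 2.282, 2.634.
Z = Σ e^(−Eᵢ/kT) = e^(−0) + e^(−1.549) + e^(−2.282) + e^(−2.634) = 1.000 + 0.2125 + 0.1021 + 0.07179 = 1.386.
⟨E⟩ = 32.30 meV, ⟨E²⟩ = 3945 meV².
C_V/k_B = (⟨E²⟩ − ⟨E⟩²)/(kT)² = (3945 − 1043)/3552 = 0.82.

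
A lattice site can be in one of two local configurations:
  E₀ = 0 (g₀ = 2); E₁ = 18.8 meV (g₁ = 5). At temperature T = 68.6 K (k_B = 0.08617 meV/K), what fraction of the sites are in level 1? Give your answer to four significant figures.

0.09414

k_BT = 0.08617 × 68.6 K = 5.91126 meV.
Eᵢ/kT = 0, 3.18037.
Z = Σ gᵢe^(−Eᵢ/kT) = 2·e^(−0) + 5·e^(−3.18037) = 2.00000 + 0.207851 = 2.20785.
P₁ = g₁ e^(−E₁/kT) / Z = 0.207851/2.20785 = 0.09414.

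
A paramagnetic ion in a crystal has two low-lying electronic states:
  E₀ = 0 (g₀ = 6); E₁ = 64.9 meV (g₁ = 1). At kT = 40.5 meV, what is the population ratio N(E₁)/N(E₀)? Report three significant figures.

n₁/n₀ = (g₁/g₀) exp[−(E₁−E₀)/kT] = (1/6) × exp(−(64.9 meV)/(40.5 meV)) = (1/6) × exp(-1.6025) = 0.0336.

0.0336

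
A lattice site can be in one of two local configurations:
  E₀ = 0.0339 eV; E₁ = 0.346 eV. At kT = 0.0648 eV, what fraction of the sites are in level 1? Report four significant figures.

Eᵢ/kT = 0.523148, 5.33951.
Z = Σ e^(−Eᵢ/kT) = e^(−0.523148) + e^(−5.33951) = 0.592652 + 0.00479822 = 0.597450.
P₁ = e^(−E₁/kT) / Z = 0.00479822/0.597450 = 0.008031.

0.008031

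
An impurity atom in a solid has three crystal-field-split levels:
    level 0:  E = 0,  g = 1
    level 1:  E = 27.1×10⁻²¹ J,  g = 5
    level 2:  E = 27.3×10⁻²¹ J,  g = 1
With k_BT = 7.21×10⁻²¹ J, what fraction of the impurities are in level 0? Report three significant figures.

0.878

Eᵢ/kT = 0, 3.7587, 3.7864.
Z = Σ gᵢe^(−Eᵢ/kT) = 1·e^(−0) + 5·e^(−3.7587) + 1·e^(−3.7864) = 1.0000 + 0.11657 + 0.022677 = 1.1392.
P₀ = g₀ e^(−E₀/kT) / Z = 1.0000/1.1392 = 0.878.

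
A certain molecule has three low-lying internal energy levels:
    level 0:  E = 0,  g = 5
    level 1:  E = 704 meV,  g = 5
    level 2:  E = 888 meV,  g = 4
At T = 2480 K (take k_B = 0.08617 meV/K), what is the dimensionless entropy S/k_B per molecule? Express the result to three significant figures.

1.82

k_BT = 0.08617 × 2480 K = 213.70 meV.
Eᵢ/kT = 0, 3.2943, 4.1554.
Z = Σ gᵢe^(−Eᵢ/kT) = 5·e^(−0) + 5·e^(−3.2943) + 4·e^(−4.1554) = 5.0000 + 0.18547 + 0.062718 = 5.2482.
⟨E⟩ = Σ EᵢPᵢ = 35.491 meV.
S/k_B = ln Z + ⟨E⟩/kT = ln(5.2482) + 35.491/213.70 = 1.6579 + 0.16608 = 1.82.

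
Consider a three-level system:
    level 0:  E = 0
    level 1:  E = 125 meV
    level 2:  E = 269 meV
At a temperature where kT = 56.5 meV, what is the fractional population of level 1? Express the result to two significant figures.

0.098

Eᵢ/kT = 0, 2.212, 4.761.
Z = Σ e^(−Eᵢ/kT) = e^(−0) + e^(−2.212) + e^(−4.761) = 1.000 + 0.1095 + 0.008557 = 1.118.
P₁ = e^(−E₁/kT) / Z = 0.1095/1.118 = 0.098.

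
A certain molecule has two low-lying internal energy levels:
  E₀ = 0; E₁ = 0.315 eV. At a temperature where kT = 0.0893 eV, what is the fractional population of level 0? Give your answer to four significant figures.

Eᵢ/kT = 0, 3.52744.
Z = Σ e^(−Eᵢ/kT) = e^(−0) + e^(−3.52744) = 1.00000 + 0.0293800 = 1.02938.
P₀ = e^(−E₀/kT) / Z = 1.00000/1.02938 = 0.9715.

0.9715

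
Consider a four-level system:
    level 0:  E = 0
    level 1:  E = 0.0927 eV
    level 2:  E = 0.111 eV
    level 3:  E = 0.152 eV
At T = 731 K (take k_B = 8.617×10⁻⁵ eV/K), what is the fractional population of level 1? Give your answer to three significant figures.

k_BT = 8.617×10⁻⁵ × 731 K = 0.062990 eV.
Eᵢ/kT = 0, 1.4717, 1.7622, 2.4131.
Z = Σ e^(−Eᵢ/kT) = e^(−0) + e^(−1.4717) + e^(−1.7622) + e^(−2.4131) = 1.0000 + 0.22953 + 0.17167 + 0.089537 = 1.4907.
P₁ = e^(−E₁/kT) / Z = 0.22953/1.4907 = 0.154.

0.154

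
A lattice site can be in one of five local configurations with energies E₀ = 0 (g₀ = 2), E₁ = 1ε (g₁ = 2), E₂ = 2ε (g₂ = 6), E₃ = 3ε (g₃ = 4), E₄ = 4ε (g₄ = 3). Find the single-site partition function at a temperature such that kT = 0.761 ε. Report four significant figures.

Z = 3.064

Eᵢ/kT = 0, 1.31406, 2.62812, 3.94218, 5.25624.
Z = Σ gᵢe^(−Eᵢ/kT) = 2·e^(−0) + 2·e^(−1.31406) + 6·e^(−2.62812) + 4·e^(−3.94218) + 3·e^(−5.25624) = 2.00000 + 0.537454 + 0.433285 + 0.0776235 + 0.0156446 = 3.06401.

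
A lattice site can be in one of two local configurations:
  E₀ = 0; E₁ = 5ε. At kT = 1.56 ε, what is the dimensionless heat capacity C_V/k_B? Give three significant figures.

Eᵢ/kT = 0, 3.2051.
Z = Σ e^(−Eᵢ/kT) = e^(−0) + e^(−3.2051) = 1.0000 + 0.040555 = 1.0406.
⟨E⟩ = 0.19486 ε, ⟨E²⟩ = 0.97432 ε².
C_V/k_B = (⟨E²⟩ − ⟨E⟩²)/(kT)² = (0.97432 − 0.037970)/2.4336 = 0.385.

0.385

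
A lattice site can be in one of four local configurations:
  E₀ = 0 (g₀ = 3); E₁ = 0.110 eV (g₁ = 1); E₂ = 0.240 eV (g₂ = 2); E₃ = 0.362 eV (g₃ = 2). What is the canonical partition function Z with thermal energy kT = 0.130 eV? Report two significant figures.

Eᵢ/kT = 0, 0.8462, 1.846, 2.785.
Z = Σ gᵢe^(−Eᵢ/kT) = 3·e^(−0) + 1·e^(−0.8462) + 2·e^(−1.846) + 2·e^(−2.785) = 3.000 + 0.4290 + 0.3157 + 0.1235 = 3.868.

Z = 3.9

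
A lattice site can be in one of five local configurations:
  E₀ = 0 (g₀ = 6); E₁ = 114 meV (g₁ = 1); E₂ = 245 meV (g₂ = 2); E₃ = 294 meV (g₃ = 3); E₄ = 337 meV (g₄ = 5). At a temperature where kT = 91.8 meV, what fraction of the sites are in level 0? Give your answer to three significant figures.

0.899

Eᵢ/kT = 0, 1.2418, 2.6688, 3.2026, 3.6710.
Z = Σ gᵢe^(−Eᵢ/kT) = 6·e^(−0) + 1·e^(−1.2418) + 2·e^(−2.6688) + 3·e^(−3.2026) + 5·e^(−3.6710) = 6.0000 + 0.28886 + 0.13867 + 0.12197 + 0.12726 = 6.6768.
P₀ = g₀ e^(−E₀/kT) / Z = 6.0000/6.6768 = 0.899.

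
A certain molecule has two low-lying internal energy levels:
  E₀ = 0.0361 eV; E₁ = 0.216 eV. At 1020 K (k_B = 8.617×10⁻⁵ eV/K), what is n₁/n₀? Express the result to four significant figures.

k_BT = 8.617×10⁻⁵ × 1020 K = 0.0878934 eV.
n₁/n₀ = exp[−(E₁−E₀)/kT] = exp(−(0.1799 eV)/(0.0878934 eV)) = exp(-2.04680) = 0.1291.

0.1291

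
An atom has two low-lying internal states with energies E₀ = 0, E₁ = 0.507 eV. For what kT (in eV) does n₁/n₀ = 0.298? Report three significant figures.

n₁/n₀ = exp[−(E₁−E₀)/kT] = 0.298.
⇒ (E₁−E₀)/kT = ln(1/0.298) = ln(3.3557) = 1.2107.
kT = 0.507 eV / 1.2107 = 0.419 eV.

0.419 eV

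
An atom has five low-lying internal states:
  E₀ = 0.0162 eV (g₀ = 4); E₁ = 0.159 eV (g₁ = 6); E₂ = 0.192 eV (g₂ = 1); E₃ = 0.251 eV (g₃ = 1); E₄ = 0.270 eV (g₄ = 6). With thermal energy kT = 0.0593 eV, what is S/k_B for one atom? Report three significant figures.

Eᵢ/kT = 0.27319, 2.6813, 3.2378, 4.2327, 4.5531.
Z = Σ gᵢe^(−Eᵢ/kT) = 4·e^(−0.27319) + 6·e^(−2.6813) + 1·e^(−3.2378) + 1·e^(−4.2327) + 6·e^(−4.5531) = 3.0438 + 0.41084 + 0.039250 + 0.014513 + 0.063207 = 3.5716.
⟨E⟩ = Σ EᵢPᵢ = 0.040004 eV.
S/k_B = ln Z + ⟨E⟩/kT = ln(3.5716) + 0.040004/0.0593 = 1.2730 + 0.67460 = 1.95.

1.95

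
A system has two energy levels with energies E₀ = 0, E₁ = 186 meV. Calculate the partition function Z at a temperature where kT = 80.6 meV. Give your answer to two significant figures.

Eᵢ/kT = 0, 2.308.
Z = Σ e^(−Eᵢ/kT) = e^(−0) + e^(−2.308) = 1.000 + 0.09946 = 1.099.

Z = 1.1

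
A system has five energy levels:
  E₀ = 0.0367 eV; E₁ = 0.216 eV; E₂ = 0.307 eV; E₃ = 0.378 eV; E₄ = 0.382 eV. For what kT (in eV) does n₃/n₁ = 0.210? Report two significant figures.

0.10 eV

n₃/n₁ = exp[−(E₃−E₁)/kT] = 0.210.
⇒ (E₃−E₁)/kT = ln(1/0.210) = ln(4.762) = 1.561.
kT = 0.162 eV / 1.561 = 0.10 eV.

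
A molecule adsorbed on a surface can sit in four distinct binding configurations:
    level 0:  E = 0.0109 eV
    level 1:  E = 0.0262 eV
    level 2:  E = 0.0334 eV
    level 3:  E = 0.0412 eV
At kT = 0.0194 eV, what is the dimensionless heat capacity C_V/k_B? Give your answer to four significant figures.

0.3332

Eᵢ/kT = 0.561856, 1.35052, 1.72165, 2.12371.
Z = Σ e^(−Eᵢ/kT) = e^(−0.561856) + e^(−1.35052) + e^(−1.72165) + e^(−2.12371) = 0.570150 + 0.259105 + 0.178771 + 0.119587 = 1.12761.
⟨E⟩ = 0.0211963 eV, ⟨E²⟩ = 0.000574685 eV².
C_V/k_B = (⟨E²⟩ − ⟨E⟩²)/(kT)² = (0.000574685 − 0.000449283)/0.000376360 = 0.3332.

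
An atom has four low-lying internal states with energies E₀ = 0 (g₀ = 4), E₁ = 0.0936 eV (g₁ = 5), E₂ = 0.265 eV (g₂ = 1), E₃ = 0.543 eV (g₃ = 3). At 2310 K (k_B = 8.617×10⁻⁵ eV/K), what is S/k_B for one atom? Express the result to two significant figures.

k_BT = 8.617×10⁻⁵ × 2310 K = 0.1991 eV.
Eᵢ/kT = 0, 0.4701, 1.331, 2.727.
Z = Σ gᵢe^(−Eᵢ/kT) = 4·e^(−0) + 5·e^(−0.4701) + 1·e^(−1.331) + 3·e^(−2.727) = 4.000 + 3.125 + 0.2642 + 0.1962 = 7.585.
⟨E⟩ = Σ EᵢPᵢ = 0.06184 eV.
S/k_B = ln Z + ⟨E⟩/kT = ln(7.585) + 0.06184/0.1991 = 2.026 + 0.3106 = 2.3.

2.3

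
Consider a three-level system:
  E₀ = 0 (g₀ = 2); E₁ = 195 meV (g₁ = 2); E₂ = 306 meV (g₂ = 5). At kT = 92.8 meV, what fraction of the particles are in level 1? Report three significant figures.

Eᵢ/kT = 0, 2.1013, 3.2974.
Z = Σ gᵢe^(−Eᵢ/kT) = 2·e^(−0) + 2·e^(−2.1013) + 5·e^(−3.2974) = 2.0000 + 0.24459 + 0.18490 = 2.4295.
P₁ = g₁ e^(−E₁/kT) / Z = 0.24459/2.4295 = 0.101.

0.101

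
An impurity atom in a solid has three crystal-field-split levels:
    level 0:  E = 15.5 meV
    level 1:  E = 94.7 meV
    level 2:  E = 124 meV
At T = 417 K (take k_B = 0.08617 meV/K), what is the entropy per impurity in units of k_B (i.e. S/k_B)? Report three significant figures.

k_BT = 0.08617 × 417 K = 35.933 meV.
Eᵢ/kT = 0.43136, 2.6355, 3.4509.
Z = Σ e^(−Eᵢ/kT) = e^(−0.43136) + e^(−2.6355) + e^(−3.4509) = 0.64963 + 0.071683 + 0.031717 = 0.75303.
⟨E⟩ = Σ EᵢPᵢ = 27.609 meV.
S/k_B = ln Z + ⟨E⟩/kT = ln(0.75303) + 27.609/35.933 = -0.28365 + 0.76835 = 0.485.

0.485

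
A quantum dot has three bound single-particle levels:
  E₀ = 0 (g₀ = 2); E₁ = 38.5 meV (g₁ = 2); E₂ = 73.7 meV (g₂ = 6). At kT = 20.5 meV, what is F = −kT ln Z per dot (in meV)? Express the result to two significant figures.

Eᵢ/kT = 0, 1.878, 3.595.
Z = Σ gᵢe^(−Eᵢ/kT) = 2·e^(−0) + 2·e^(−1.878) + 6·e^(−3.595) = 2.000 + 0.3058 + 0.1648 = 2.471.
F = −kT ln Z = −20.5 × ln(2.471) = −20.5 × 0.9046 = -19 meV.

-19 meV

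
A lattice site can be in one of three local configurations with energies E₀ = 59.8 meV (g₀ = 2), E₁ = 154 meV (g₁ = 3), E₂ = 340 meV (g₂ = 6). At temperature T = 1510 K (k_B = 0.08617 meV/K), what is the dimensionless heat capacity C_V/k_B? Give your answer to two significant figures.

k_BT = 0.08617 × 1510 K = 130.1 meV.
Eᵢ/kT = 0.4596, 1.184, 2.613.
Z = Σ gᵢe^(−Eᵢ/kT) = 2·e^(−0.4596) + 3·e^(−1.184) + 6·e^(−2.613) = 1.263 + 0.9182 + 0.4399 = 2.621.
⟨E⟩ = 139.8 meV, ⟨E²⟩ = 29430 meV².
C_V/k_B = (⟨E²⟩ − ⟨E⟩²)/(kT)² = (29430 − 19540)/16930 = 0.58.

0.58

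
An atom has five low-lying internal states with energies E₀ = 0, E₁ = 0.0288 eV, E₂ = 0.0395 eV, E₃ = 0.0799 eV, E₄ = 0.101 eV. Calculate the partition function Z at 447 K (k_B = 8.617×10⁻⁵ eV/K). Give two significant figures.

Z = 2.0

k_BT = 8.617×10⁻⁵ × 447 K = 0.03852 eV.
Eᵢ/kT = 0, 0.7477, 1.025, 2.074, 2.622.
Z = Σ e^(−Eᵢ/kT) = e^(−0) + e^(−0.7477) + e^(−1.025) + e^(−2.074) + e^(−2.622) = 1.000 + 0.4735 + 0.3588 + 0.1257 + 0.07266 = 2.031.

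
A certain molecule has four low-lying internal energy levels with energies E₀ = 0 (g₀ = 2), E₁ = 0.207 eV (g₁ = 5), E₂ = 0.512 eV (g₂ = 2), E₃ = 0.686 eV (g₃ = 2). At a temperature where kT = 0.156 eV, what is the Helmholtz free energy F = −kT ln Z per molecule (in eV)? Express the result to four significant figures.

Eᵢ/kT = 0, 1.32692, 3.28205, 4.39744.
Z = Σ gᵢe^(−Eᵢ/kT) = 2·e^(−0) + 5·e^(−1.32692) + 2·e^(−3.28205) + 2·e^(−4.39744) = 2.00000 + 1.32647 + 0.0751024 + 0.0246176 = 3.42619.
F = −kT ln Z = −0.156 × ln(3.42619) = −0.156 × 1.23145 = -0.1921 eV.

-0.1921 eV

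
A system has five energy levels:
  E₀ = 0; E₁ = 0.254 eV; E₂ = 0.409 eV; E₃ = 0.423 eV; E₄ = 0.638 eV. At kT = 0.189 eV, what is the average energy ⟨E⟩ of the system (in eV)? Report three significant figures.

0.119 eV

Eᵢ/kT = 0, 1.3439, 2.1640, 2.2381, 3.3757.
Z = Σ e^(−Eᵢ/kT) = e^(−0) + e^(−1.3439) + e^(−2.1640) + e^(−2.2381) + e^(−3.3757) = 1.0000 + 0.26083 + 0.11486 + 0.10666 + 0.034194 = 1.5165.
⟨E⟩ = Σ Eᵢ e^(−Eᵢ/kT) / Z = (0·1.0000 + 0.254·0.26083 + 0.409·0.11486 + 0.423·0.10666 + 0.638·0.034194) / 1.5165 = 0.119 eV.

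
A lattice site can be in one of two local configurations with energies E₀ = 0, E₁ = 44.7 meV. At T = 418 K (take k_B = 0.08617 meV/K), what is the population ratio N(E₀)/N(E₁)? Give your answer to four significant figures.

3.459

k_BT = 0.08617 × 418 K = 36.0191 meV.
n₀/n₁ = exp[−(E₀−E₁)/kT] = exp(−(-44.7 meV)/(36.0191 meV)) = exp(1.24101) = 3.459.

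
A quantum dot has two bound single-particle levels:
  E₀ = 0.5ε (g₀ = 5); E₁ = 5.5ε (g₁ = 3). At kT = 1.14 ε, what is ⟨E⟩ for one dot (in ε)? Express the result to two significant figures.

0.54 ε

Eᵢ/kT = 0.4386, 4.825.
Z = Σ gᵢe^(−Eᵢ/kT) = 5·e^(−0.4386) + 3·e^(−4.825) = 3.225 + 0.02408 = 3.249.
⟨E⟩ = Σ Eᵢ gᵢe^(−Eᵢ/kT) / Z = (0.5·3.225 + 5.5·0.02408) / 3.249 = 0.54 ε.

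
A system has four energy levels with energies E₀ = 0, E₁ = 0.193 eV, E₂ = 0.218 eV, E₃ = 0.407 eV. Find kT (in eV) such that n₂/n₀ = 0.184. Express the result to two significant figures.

n₂/n₀ = exp[−(E₂−E₀)/kT] = 0.184.
⇒ (E₂−E₀)/kT = ln(1/0.184) = ln(5.435) = 1.693.
kT = 0.218 eV / 1.693 = 0.13 eV.

0.13 eV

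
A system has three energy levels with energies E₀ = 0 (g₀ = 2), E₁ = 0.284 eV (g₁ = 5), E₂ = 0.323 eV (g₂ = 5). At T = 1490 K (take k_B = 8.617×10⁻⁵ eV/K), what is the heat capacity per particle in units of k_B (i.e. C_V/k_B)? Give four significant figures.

k_BT = 8.617×10⁻⁵ × 1490 K = 0.128393 eV.
Eᵢ/kT = 0, 2.21196, 2.51571.
Z = Σ gᵢe^(−Eᵢ/kT) = 2·e^(−0) + 5·e^(−2.21196) + 5·e^(−2.51571) = 2.00000 + 0.547429 + 0.404028 = 2.95146.
⟨E⟩ = 0.0968913 eV, ⟨E²⟩ = 0.0292416 eV².
C_V/k_B = (⟨E²⟩ − ⟨E⟩²)/(kT)² = (0.0292416 − 0.00938792)/0.0164848 = 1.204.

1.204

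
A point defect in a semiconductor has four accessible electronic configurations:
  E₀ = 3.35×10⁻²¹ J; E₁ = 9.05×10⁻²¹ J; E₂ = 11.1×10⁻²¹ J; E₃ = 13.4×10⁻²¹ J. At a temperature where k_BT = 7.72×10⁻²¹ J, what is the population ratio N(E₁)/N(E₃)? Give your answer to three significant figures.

n₁/n₃ = exp[−(E₁−E₃)/kT] = exp(−(-4.35 ×10⁻²¹ J)/(7.72 ×10⁻²¹ J)) = exp(0.56347) = 1.76.

1.76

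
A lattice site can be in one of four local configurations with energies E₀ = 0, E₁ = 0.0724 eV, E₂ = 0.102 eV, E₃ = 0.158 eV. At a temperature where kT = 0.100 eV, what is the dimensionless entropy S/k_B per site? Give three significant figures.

1.23

Eᵢ/kT = 0, 0.72400, 1.0200, 1.5800.
Z = Σ e^(−Eᵢ/kT) = e^(−0) + e^(−0.72400) + e^(−1.0200) + e^(−1.5800) = 1.0000 + 0.48481 + 0.36059 + 0.20598 = 2.0514.
⟨E⟩ = Σ EᵢPᵢ = 0.050904 eV.
S/k_B = ln Z + ⟨E⟩/kT = ln(2.0514) + 0.050904/0.100 = 0.71852 + 0.50904 = 1.23.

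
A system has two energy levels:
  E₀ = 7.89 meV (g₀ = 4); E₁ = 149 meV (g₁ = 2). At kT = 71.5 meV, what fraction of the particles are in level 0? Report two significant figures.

Eᵢ/kT = 0.1103, 2.084.
Z = Σ gᵢe^(−Eᵢ/kT) = 4·e^(−0.1103) + 2·e^(−2.084) = 3.582 + 0.2489 = 3.831.
P₀ = g₀ e^(−E₀/kT) / Z = 3.582/3.831 = 0.94.

0.94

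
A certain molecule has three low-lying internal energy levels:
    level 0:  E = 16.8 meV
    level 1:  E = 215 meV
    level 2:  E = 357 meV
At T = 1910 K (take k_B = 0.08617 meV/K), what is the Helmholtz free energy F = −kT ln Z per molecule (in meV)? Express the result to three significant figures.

-41.7 meV

k_BT = 0.08617 × 1910 K = 164.58 meV.
Eᵢ/kT = 0.10208, 1.3064, 2.1692.
Z = Σ e^(−Eᵢ/kT) = e^(−0.10208) + e^(−1.3064) + e^(−2.1692) = 0.90296 + 0.27079 + 0.11427 = 1.2880.
F = −kT ln Z = −164.58 × ln(1.2880) = −164.58 × 0.25309 = -41.7 meV.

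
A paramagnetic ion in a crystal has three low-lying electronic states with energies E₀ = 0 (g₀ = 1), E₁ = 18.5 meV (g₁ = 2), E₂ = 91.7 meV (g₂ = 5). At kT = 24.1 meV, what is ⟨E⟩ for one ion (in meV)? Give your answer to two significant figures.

13 meV

Eᵢ/kT = 0, 0.7676, 3.805.
Z = Σ gᵢe^(−Eᵢ/kT) = 1·e^(−0) + 2·e^(−0.7676) + 5·e^(−3.805) = 1.000 + 0.9283 + 0.1113 = 2.040.
⟨E⟩ = Σ Eᵢ gᵢe^(−Eᵢ/kT) / Z = (0·1.000 + 18.5·0.9283 + 91.7·0.1113) / 2.040 = 13 meV.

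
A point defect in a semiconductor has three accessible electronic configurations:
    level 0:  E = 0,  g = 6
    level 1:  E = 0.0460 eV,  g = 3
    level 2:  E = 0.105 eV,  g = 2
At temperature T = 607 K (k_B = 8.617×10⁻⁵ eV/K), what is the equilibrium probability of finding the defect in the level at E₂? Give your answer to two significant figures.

k_BT = 8.617×10⁻⁵ × 607 K = 0.05231 eV.
Eᵢ/kT = 0, 0.8794, 2.007.
Z = Σ gᵢe^(−Eᵢ/kT) = 6·e^(−0) + 3·e^(−0.8794) + 2·e^(−2.007) = 6.000 + 1.245 + 0.2688 = 7.514.
P₂ = g₂ e^(−E₂/kT) / Z = 0.2688/7.514 = 0.036.

0.036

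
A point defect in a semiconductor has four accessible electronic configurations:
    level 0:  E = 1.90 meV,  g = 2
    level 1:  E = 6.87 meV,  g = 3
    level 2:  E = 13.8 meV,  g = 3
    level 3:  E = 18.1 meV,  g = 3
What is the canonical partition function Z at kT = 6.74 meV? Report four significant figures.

Z = 3.183

Eᵢ/kT = 0.281899, 1.01929, 2.04748, 2.68546.
Z = Σ gᵢe^(−Eᵢ/kT) = 2·e^(−0.281899) + 3·e^(−1.01929) + 3·e^(−2.04748) + 3·e^(−2.68546) = 1.50870 + 1.08255 + 0.387179 + 0.204569 = 3.18300.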